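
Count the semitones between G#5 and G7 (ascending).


Absolute semitone position = octave×12 + chromatic position
G#5: 5×12 + 8 = 68
G7: 7×12 + 7 = 91
Difference = 91 - 68 = 23
= 23 semitones


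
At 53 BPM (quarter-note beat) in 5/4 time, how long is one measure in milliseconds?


Solution.
Quarter-note beat duration = 60000 / 53 ms
Beats per measure (5/4) = 5
One measure = 5 × 60000 / 53 = 300000 / 53 ms
= 5660.4 ms


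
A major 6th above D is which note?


Working:
A 6th spans 6 letter names, so from D we land on B
A major 6th = 9 semitones above D
Spell B at that pitch: B
= B


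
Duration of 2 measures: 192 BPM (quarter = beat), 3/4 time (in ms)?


Let's work it out.
Quarter-note beat duration = 60000 / 192 ms
Beats per measure (3/4) = 3
One measure = 3 × 60000 / 192 = 180000 / 192 ms
2 measures = 2 × 180000 / 192 = 360000 / 192
= 1875.0 ms


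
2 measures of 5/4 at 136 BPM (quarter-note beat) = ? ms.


Let's work it out.
Quarter-note beat duration = 60000 / 136 ms
Beats per measure (5/4) = 5
One measure = 5 × 60000 / 136 = 300000 / 136 ms
2 measures = 2 × 300000 / 136 = 600000 / 136
= 4411.8 ms


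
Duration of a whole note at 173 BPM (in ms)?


Solution.
One quarter-note beat = 60000 / BPM = 60000 / 173 ms
Whole note = 4 × quarter note
Duration = 4 × 60000 / 173 = 240000 / 173
= 1387.3 ms


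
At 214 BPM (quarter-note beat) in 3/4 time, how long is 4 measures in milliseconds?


Solution.
Quarter-note beat duration = 60000 / 214 ms
Beats per measure (3/4) = 3
One measure = 3 × 60000 / 214 = 180000 / 214 ms
4 measures = 4 × 180000 / 214 = 720000 / 214
= 3364.5 ms


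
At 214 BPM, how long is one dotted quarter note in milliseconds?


One quarter-note beat = 60000 / BPM = 60000 / 214 ms
Dotted quarter note = 3/2 × quarter note
Duration = 3/2 × 60000 / 214 = 90000 / 214
= 420.6 ms


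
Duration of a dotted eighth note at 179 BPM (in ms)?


One quarter-note beat = 60000 / BPM = 60000 / 179 ms
Dotted eighth note = 3/4 × quarter note
Duration = 3/4 × 60000 / 179 = 45000 / 179
= 251.4 ms


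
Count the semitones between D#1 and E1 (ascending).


Solution.
Absolute semitone position = octave×12 + chromatic position
D#1: 1×12 + 3 = 15
E1: 1×12 + 4 = 16
Difference = 16 - 15 = 1
= 1 semitone


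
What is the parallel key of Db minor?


Solution.
Parallel keys share the same tonic but differ in mode
Db minor → parallel is Db major
= Db major


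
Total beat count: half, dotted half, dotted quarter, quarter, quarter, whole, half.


Working:
Beat values:
  half = 2 beats
  dotted half = 3 beats
  dotted quarter = 1.5 beats
  quarter = 1 beat
  quarter = 1 beat
  whole = 4 beats
  half = 2 beats
Sum = 2 + 3 + 1.5 + 1 + 1 + 4 + 2
= 14.5 beats


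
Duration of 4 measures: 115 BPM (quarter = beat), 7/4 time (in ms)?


Quarter-note beat duration = 60000 / 115 ms
Beats per measure (7/4) = 7
One measure = 7 × 60000 / 115 = 420000 / 115 ms
4 measures = 4 × 420000 / 115 = 1680000 / 115
= 14608.7 ms


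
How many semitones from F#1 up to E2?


Step by step:
Absolute semitone position = octave×12 + chromatic position
F#1: 1×12 + 6 = 18
E2: 2×12 + 4 = 28
Difference = 28 - 18 = 10
= 10 semitones


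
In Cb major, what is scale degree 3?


Working:
Major scale pattern: W-W-H-W-W-W-H (2-2-1-2-2-2-1 semitones)
Starting from Cb:
  Cb + 2 semitones → Db
  Db + 2 semitones → Eb
  Eb + 1 semitone → Fb
  Fb + 2 semitones → Gb
  Gb + 2 semitones → Ab
  Ab + 2 semitones → Bb
  Bb + 1 semitone → Cb
Scale: Cb Db Eb Fb Gb Ab Bb
Degree 3 = Eb


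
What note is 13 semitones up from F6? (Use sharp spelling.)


Working:
F6: chromatic position 5 in octave 6 → absolute = 6×12 + 5 = 77
Transpose up 13: 77 + 13 = 90
90 = 7×12 + 6 → F# in octave 7
Result = F#7


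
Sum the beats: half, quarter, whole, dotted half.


Working:
Beat values:
  half = 2 beats
  quarter = 1 beat
  whole = 4 beats
  dotted half = 3 beats
Sum = 2 + 1 + 4 + 3
= 10 beats


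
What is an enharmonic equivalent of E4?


Working:
Enharmonic notes sound the same pitch but are spelled with different letter names
E and D## name the same pitch class
= D##4


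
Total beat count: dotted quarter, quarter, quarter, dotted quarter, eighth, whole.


Step by step:
Beat values:
  dotted quarter = 1.5 beats
  quarter = 1 beat
  quarter = 1 beat
  dotted quarter = 1.5 beats
  eighth = 0.5 beats
  whole = 4 beats
Sum = 1.5 + 1 + 1 + 1.5 + 0.5 + 4
= 9.5 beats


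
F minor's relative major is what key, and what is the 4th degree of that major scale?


The relative major shares the key signature and is a minor 3rd above the minor tonic
A minor 3rd above F is Ab
→ relative major of F minor is Ab major
Ab major scale: Ab Bb C Db Eb F G
= Ab major; 4th degree = Db


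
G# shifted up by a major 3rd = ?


major 3rd: 3 letter names, 4 semitones
Letter: G + 2 → B
Pitch: G# + 4 semitones, spelled as a B → B#
= B#


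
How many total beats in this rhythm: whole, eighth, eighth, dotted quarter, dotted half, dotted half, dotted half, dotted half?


Reasoning:
Beat values:
  whole = 4 beats
  eighth = 0.5 beats
  eighth = 0.5 beats
  dotted quarter = 1.5 beats
  dotted half = 3 beats
  dotted half = 3 beats
  dotted half = 3 beats
  dotted half = 3 beats
Sum = 4 + 0.5 + 0.5 + 1.5 + 3 + 3 + 3 + 3
= 18.5 beats


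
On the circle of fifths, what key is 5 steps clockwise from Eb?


Let's work it out.
Each clockwise step on the circle of fifths moves up a perfect 5th
From Eb: Eb → Bb → F → C → G → D
= D


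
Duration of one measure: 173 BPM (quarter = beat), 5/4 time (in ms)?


Working:
Quarter-note beat duration = 60000 / 173 ms
Beats per measure (5/4) = 5
One measure = 5 × 60000 / 173 = 300000 / 173 ms
= 1734.1 ms


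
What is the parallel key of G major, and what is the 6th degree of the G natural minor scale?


Step by step:
Parallel keys share the same tonic but differ in mode
G major → parallel is G minor
G natural minor scale: G A Bb C D Eb F
= G minor; 6th degree = Eb


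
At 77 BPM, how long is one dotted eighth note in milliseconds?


Working:
One quarter-note beat = 60000 / BPM = 60000 / 77 ms
Dotted eighth note = 3/4 × quarter note
Duration = 3/4 × 60000 / 77 = 45000 / 77
= 584.4 ms


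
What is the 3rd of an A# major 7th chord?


Let's work it out.
Major 7th chord = root + major 3rd + perfect 5th + major 7th
Seventh chords stack in thirds, so the letter names are A-C-E-G
Root: A#
Major 3rd above A#: C##
Perfect 5th above A#: E#
Major 7th above A#: G##
The 3rd = C##


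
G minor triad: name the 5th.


Let's work it out.
Minor triad = root + minor 3rd (3 semitones) + perfect 5th (7 semitones)
A triad on G stacks thirds, so the chord tones use letter names G-B-D
Root: G
Minor 3rd above G: Bb
Perfect 5th above G: D
The 5th = D


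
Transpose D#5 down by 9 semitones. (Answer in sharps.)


D#5: chromatic position 3 in octave 5 → absolute = 5×12 + 3 = 63
Transpose down 9: 63 - 9 = 54
54 = 4×12 + 6 → F# in octave 4
Result = F#4


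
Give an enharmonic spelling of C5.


Working:
Enharmonic notes sound the same pitch but are spelled with different letter names
C and Dbb name the same pitch class
= Dbb5


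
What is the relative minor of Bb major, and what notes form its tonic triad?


The relative minor shares the major's key signature and starts on its 6th degree
6th degree = a major 6th above the tonic; a major 6th above Bb is G
→ relative minor of Bb major is G minor
Tonic triad of G minor = root + minor 3rd + perfect 5th = G Bb D
= G minor; triad = G Bb D


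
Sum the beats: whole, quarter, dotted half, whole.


Reasoning:
Beat values:
  whole = 4 beats
  quarter = 1 beat
  dotted half = 3 beats
  whole = 4 beats
Sum = 4 + 1 + 3 + 4
= 12 beats


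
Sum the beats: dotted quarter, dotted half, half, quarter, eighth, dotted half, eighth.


Step by step:
Beat values:
  dotted quarter = 1.5 beats
  dotted half = 3 beats
  half = 2 beats
  quarter = 1 beat
  eighth = 0.5 beats
  dotted half = 3 beats
  eighth = 0.5 beats
Sum = 1.5 + 3 + 2 + 1 + 0.5 + 3 + 0.5
= 11.5 beats


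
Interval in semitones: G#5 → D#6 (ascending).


Step by step:
Absolute semitone position = octave×12 + chromatic position
G#5: 5×12 + 8 = 68
D#6: 6×12 + 3 = 75
Difference = 75 - 68 = 7
= 7 semitones


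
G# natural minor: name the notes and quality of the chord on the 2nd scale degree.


G# natural minor scale: G# A# B C# D# E F#
Diatonic triad on degree 2 stacks scale notes 2, 4, 6: A# C# E
A#→C# = 3 semitones; A#→E = 6 semitones → diminished triad
= A# C# E (diminished)


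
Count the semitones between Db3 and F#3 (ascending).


Solution.
Absolute semitone position = octave×12 + chromatic position
Db3: 3×12 + 1 = 37
F#3: 3×12 + 6 = 42
Difference = 42 - 37 = 5
= 5 semitones


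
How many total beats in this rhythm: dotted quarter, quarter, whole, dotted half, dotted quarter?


Beat values:
  dotted quarter = 1.5 beats
  quarter = 1 beat
  whole = 4 beats
  dotted half = 3 beats
  dotted quarter = 1.5 beats
Sum = 1.5 + 1 + 4 + 3 + 1.5
= 11 beats


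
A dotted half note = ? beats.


Step by step:
Base half note = 2 beats
Dot 1 adds half the previous value: +1
One dotted half = 2 + 1 = 3
= 3 beats


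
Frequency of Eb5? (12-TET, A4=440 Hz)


Reasoning:
f = 440 × 2^(n/12) where n = semitones from A4
Eb5: 6 semitones from A4
f = 440 × 2^(6/12)
f = 622.25 Hz


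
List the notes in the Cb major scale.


Step by step:
Major scale pattern: W-W-H-W-W-W-H (2-2-1-2-2-2-1 semitones)
Starting from Cb:
  Cb + 2 semitones → Db
  Db + 2 semitones → Eb
  Eb + 1 semitone → Fb
  Fb + 2 semitones → Gb
  Gb + 2 semitones → Ab
  Ab + 2 semitones → Bb
  Bb + 1 semitone → Cb
Scale = Cb Db Eb Fb Gb Ab Bb


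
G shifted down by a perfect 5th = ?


Reasoning:
perfect 5th: 5 letter names, 7 semitones
Letter: G - 4 → C
Pitch: G - 7 semitones, spelled as a C → C
= C


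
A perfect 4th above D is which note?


A 4th spans 4 letter names, so from D we land on G
A perfect 4th = 5 semitones above D
Spell G at that pitch: G
= G


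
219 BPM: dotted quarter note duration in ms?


Reasoning:
One quarter-note beat = 60000 / BPM = 60000 / 219 ms
Dotted quarter note = 3/2 × quarter note
Duration = 3/2 × 60000 / 219 = 90000 / 219
= 411.0 ms


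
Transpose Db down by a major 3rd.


Working:
major 3rd: 3 letter names, 4 semitones
Letter: D - 2 → B
Pitch: Db - 4 semitones, spelled as a B → Bbb
= Bbb


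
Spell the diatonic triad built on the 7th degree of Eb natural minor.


Eb natural minor scale: Eb F Gb Ab Bb Cb Db
Diatonic triad on degree 7 stacks scale notes 7, 2, 4: Db F Ab
Db→F = 4 semitones; Db→Ab = 7 semitones → major triad
= Db F Ab (major)


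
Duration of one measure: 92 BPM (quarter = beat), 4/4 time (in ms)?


Step by step:
Quarter-note beat duration = 60000 / 92 ms
Beats per measure (4/4) = 4
One measure = 4 × 60000 / 92 = 240000 / 92 ms
= 2608.7 ms


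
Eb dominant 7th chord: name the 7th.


Solution.
Dominant 7th chord = root + major 3rd + perfect 5th + minor 7th
Seventh chords stack in thirds, so the letter names are E-G-B-D
Root: Eb
Major 3rd above Eb: G
Perfect 5th above Eb: Bb
Minor 7th above Eb: Db
The 7th = Db


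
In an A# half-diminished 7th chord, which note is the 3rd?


Solution.
Half-diminished 7th chord = root + minor 3rd + diminished 5th + minor 7th
Seventh chords stack in thirds, so the letter names are A-C-E-G
Root: A#
Minor 3rd above A#: C#
Diminished 5th above A#: E
Minor 7th above A#: G#
The 3rd = C#


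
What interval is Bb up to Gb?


Reasoning:
Letter names: B → G spans 6 letter names → a 6th
Semitones: Bb → Gb = 8 half-steps
A 6th of 8 semitones is a minor 6th
= minor 6th


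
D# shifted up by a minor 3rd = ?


Let's work it out.
minor 3rd: 3 letter names, 3 semitones
Letter: D + 2 → F
Pitch: D# + 3 semitones, spelled as an F → F#
= F#


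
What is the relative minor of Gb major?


The relative minor shares the major's key signature and starts on its 6th degree
6th degree = a major 6th above the tonic; a major 6th above Gb is Eb
→ relative minor of Gb major is Eb minor
= Eb minor


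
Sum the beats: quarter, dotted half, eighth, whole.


Step by step:
Beat values:
  quarter = 1 beat
  dotted half = 3 beats
  eighth = 0.5 beats
  whole = 4 beats
Sum = 1 + 3 + 0.5 + 4
= 8.5 beats


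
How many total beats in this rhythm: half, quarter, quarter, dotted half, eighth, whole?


Beat values:
  half = 2 beats
  quarter = 1 beat
  quarter = 1 beat
  dotted half = 3 beats
  eighth = 0.5 beats
  whole = 4 beats
Sum = 2 + 1 + 1 + 3 + 0.5 + 4
= 11.5 beats


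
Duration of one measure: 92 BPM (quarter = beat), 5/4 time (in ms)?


Quarter-note beat duration = 60000 / 92 ms
Beats per measure (5/4) = 5
One measure = 5 × 60000 / 92 = 300000 / 92 ms
= 3260.9 ms


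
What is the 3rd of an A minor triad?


Minor triad = root + minor 3rd (3 semitones) + perfect 5th (7 semitones)
A triad on A stacks thirds, so the chord tones use letter names A-C-E
Root: A
Minor 3rd above A: C
Perfect 5th above A: E
The 3rd = C


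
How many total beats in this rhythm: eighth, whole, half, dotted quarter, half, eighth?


Solution.
Beat values:
  eighth = 0.5 beats
  whole = 4 beats
  half = 2 beats
  dotted quarter = 1.5 beats
  half = 2 beats
  eighth = 0.5 beats
Sum = 0.5 + 4 + 2 + 1.5 + 2 + 0.5
= 10.5 beats


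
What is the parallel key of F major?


Parallel keys share the same tonic but differ in mode
F major → parallel is F minor
= F minor


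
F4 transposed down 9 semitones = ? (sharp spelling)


Reasoning:
F4: chromatic position 5 in octave 4 → absolute = 4×12 + 5 = 53
Transpose down 9: 53 - 9 = 44
44 = 3×12 + 8 → G# in octave 3
Result = G#3


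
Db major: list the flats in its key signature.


Reasoning:
Flat major keys: C(0), F(1), Bb(2), Eb(3), Ab(4), Db(5), Gb(6), Cb(7)
Db major has 5 flats
Order of flats: Bb Eb Ab Db Gb Cb Fb → first 5: Bb, Eb, Ab, Db, Gb
= Bb, Eb, Ab, Db, Gb


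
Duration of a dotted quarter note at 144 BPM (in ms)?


Working:
One quarter-note beat = 60000 / BPM = 60000 / 144 ms
Dotted quarter note = 3/2 × quarter note
Duration = 3/2 × 60000 / 144 = 90000 / 144
= 625.0 ms


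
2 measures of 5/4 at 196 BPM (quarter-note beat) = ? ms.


Quarter-note beat duration = 60000 / 196 ms
Beats per measure (5/4) = 5
One measure = 5 × 60000 / 196 = 300000 / 196 ms
2 measures = 2 × 300000 / 196 = 600000 / 196
= 3061.2 ms


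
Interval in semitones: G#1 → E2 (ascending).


Step by step:
Absolute semitone position = octave×12 + chromatic position
G#1: 1×12 + 8 = 20
E2: 2×12 + 4 = 28
Difference = 28 - 20 = 8
= 8 semitones


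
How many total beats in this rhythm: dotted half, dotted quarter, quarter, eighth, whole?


Beat values:
  dotted half = 3 beats
  dotted quarter = 1.5 beats
  quarter = 1 beat
  eighth = 0.5 beats
  whole = 4 beats
Sum = 3 + 1.5 + 1 + 0.5 + 4
= 10 beats


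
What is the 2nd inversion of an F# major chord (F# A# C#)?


Reasoning:
Root position: F# A# C#
2nd inversion: move root and 3rd up an octave
Bass note: C#
Notes (bottom to top) = C# F# A#


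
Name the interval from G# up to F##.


Reasoning:
Letter names: G → F spans 7 letter names → a 7th
Semitones: G# → F## = 11 half-steps
A 7th of 11 semitones is a major 7th
= major 7th


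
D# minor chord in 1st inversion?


Root position: D# F# A#
1st inversion: move root up an octave
Bass note: F#
Notes (bottom to top) = F# A# D#


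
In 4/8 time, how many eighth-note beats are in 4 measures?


Reasoning:
Time signature 4/8: the bottom number 8 means the eighth note gets one count
The top number 4 means 4 eighth-note beats per measure
Total = 4 × 4 measures
= 16 eighth-note beats


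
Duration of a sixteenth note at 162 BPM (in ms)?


Solution.
One quarter-note beat = 60000 / BPM = 60000 / 162 ms
Sixteenth note = 1/4 × quarter note
Duration = 1/4 × 60000 / 162 = 15000 / 162
= 92.6 ms


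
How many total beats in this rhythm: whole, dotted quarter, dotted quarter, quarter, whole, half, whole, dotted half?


Beat values:
  whole = 4 beats
  dotted quarter = 1.5 beats
  dotted quarter = 1.5 beats
  quarter = 1 beat
  whole = 4 beats
  half = 2 beats
  whole = 4 beats
  dotted half = 3 beats
Sum = 4 + 1.5 + 1.5 + 1 + 4 + 2 + 4 + 3
= 21 beats


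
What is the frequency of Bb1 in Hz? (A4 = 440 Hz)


Step by step:
f = 440 × 2^(n/12) where n = semitones from A4
Bb1: -35 semitones from A4
f = 440 × 2^(-35/12)
f = 58.27 Hz


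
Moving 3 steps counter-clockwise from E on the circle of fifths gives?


Reasoning:
Each counter-clockwise step moves down a perfect 5th (= up a perfect 4th)
From E: E → A → D → G
= G


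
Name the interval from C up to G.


Step by step:
Letter names: C → G spans 5 letter names → a 5th
Semitones: C → G = 7 half-steps
A 5th of 7 semitones is a perfect 5th
= perfect 5th


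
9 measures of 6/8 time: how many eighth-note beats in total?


Let's work it out.
Time signature 6/8: the bottom number 8 means the eighth note gets one count
The top number 6 means 6 eighth-note beats per measure
Total = 6 × 9 measures
= 54 eighth-note beats


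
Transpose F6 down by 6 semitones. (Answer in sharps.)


F6: chromatic position 5 in octave 6 → absolute = 6×12 + 5 = 77
Transpose down 6: 77 - 6 = 71
71 = 5×12 + 11 → B in octave 5
Result = B5


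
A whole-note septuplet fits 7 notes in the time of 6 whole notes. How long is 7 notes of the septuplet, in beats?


Working:
Septuplet: 7 notes occupy the space of 6 whole notes
Space = 6 × 4 = 24 beats
Each septuplet note = 24 / 7 = 24/7 beats
7 notes = 7 × 24/7 = 24
= 24 beats


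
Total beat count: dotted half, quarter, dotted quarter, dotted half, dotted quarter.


Step by step:
Beat values:
  dotted half = 3 beats
  quarter = 1 beat
  dotted quarter = 1.5 beats
  dotted half = 3 beats
  dotted quarter = 1.5 beats
Sum = 3 + 1 + 1.5 + 3 + 1.5
= 10 beats


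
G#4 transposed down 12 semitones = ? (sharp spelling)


Reasoning:
G#4: chromatic position 8 in octave 4 → absolute = 4×12 + 8 = 56
Transpose down 12: 56 - 12 = 44
44 = 3×12 + 8 → G# in octave 3
Result = G#3


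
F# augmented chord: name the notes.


Solution.
Augmented triad = root + major 3rd (4 semitones) + augmented 5th (8 semitones)
A triad on F# stacks thirds, so the chord tones use letter names F-A-C
Root: F#
Major 3rd above F#: A#
Augmented 5th above F#: C##
Chord = F# A# C##


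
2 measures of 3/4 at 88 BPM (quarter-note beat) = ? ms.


Reasoning:
Quarter-note beat duration = 60000 / 88 ms
Beats per measure (3/4) = 3
One measure = 3 × 60000 / 88 = 180000 / 88 ms
2 measures = 2 × 180000 / 88 = 360000 / 88
= 4090.9 ms


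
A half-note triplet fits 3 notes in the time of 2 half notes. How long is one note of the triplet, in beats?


Triplet: 3 notes occupy the space of 2 half notes
Space = 2 × 2 = 4 beats
Each triplet note = 4 / 3 = 4/3 beats
= 4/3 beats


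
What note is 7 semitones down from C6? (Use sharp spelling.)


Step by step:
C6: chromatic position 0 in octave 6 → absolute = 6×12 + 0 = 72
Transpose down 7: 72 - 7 = 65
65 = 5×12 + 5 → F in octave 5
Result = F5


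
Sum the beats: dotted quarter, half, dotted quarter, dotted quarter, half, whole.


Reasoning:
Beat values:
  dotted quarter = 1.5 beats
  half = 2 beats
  dotted quarter = 1.5 beats
  dotted quarter = 1.5 beats
  half = 2 beats
  whole = 4 beats
Sum = 1.5 + 2 + 1.5 + 1.5 + 2 + 4
= 12.5 beats


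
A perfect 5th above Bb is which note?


Working:
A 5th spans 5 letter names, so from B we land on F
A perfect 5th = 7 semitones above Bb
Spell F at that pitch: F
= F


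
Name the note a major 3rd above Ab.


A 3rd spans 3 letter names, so from A we land on C
A major 3rd = 4 semitones above Ab
Spell C at that pitch: C
= C


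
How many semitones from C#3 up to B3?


Solution.
Absolute semitone position = octave×12 + chromatic position
C#3: 3×12 + 1 = 37
B3: 3×12 + 11 = 47
Difference = 47 - 37 = 10
= 10 semitones


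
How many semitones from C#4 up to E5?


Absolute semitone position = octave×12 + chromatic position
C#4: 4×12 + 1 = 49
E5: 5×12 + 4 = 64
Difference = 64 - 49 = 15
= 15 semitones


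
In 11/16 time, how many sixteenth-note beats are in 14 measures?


Time signature 11/16: the bottom number 16 means the sixteenth note gets one count
The top number 11 means 11 sixteenth-note beats per measure
Total = 11 × 14 measures
= 154 sixteenth-note beats


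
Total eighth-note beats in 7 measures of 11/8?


Solution.
Time signature 11/8: the bottom number 8 means the eighth note gets one count
The top number 11 means 11 eighth-note beats per measure
Total = 11 × 7 measures
= 77 eighth-note beats


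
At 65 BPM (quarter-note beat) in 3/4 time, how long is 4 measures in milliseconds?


Let's work it out.
Quarter-note beat duration = 60000 / 65 ms
Beats per measure (3/4) = 3
One measure = 3 × 60000 / 65 = 180000 / 65 ms
4 measures = 4 × 180000 / 65 = 720000 / 65
= 11076.9 ms


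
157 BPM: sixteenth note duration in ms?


Reasoning:
One quarter-note beat = 60000 / BPM = 60000 / 157 ms
Sixteenth note = 1/4 × quarter note
Duration = 1/4 × 60000 / 157 = 15000 / 157
= 95.5 ms


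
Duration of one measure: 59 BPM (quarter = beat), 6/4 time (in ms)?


Working:
Quarter-note beat duration = 60000 / 59 ms
Beats per measure (6/4) = 6
One measure = 6 × 60000 / 59 = 360000 / 59 ms
= 6101.7 ms


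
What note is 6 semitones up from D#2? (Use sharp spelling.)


D#2: chromatic position 3 in octave 2 → absolute = 2×12 + 3 = 27
Transpose up 6: 27 + 6 = 33
33 = 2×12 + 9 → A in octave 2
Result = A2


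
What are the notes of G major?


Let's work it out.
Major scale pattern: W-W-H-W-W-W-H (2-2-1-2-2-2-1 semitones)
Starting from G:
  G + 2 semitones → A
  A + 2 semitones → B
  B + 1 semitone → C
  C + 2 semitones → D
  D + 2 semitones → E
  E + 2 semitones → F#
  F# + 1 semitone → G
Scale = G A B C D E F#


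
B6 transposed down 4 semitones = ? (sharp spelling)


Reasoning:
B6: chromatic position 11 in octave 6 → absolute = 6×12 + 11 = 83
Transpose down 4: 83 - 4 = 79
79 = 6×12 + 7 → G in octave 6
Result = G6


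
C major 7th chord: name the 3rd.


Let's work it out.
Major 7th chord = root + major 3rd + perfect 5th + major 7th
Seventh chords stack in thirds, so the letter names are C-E-G-B
Root: C
Major 3rd above C: E
Perfect 5th above C: G
Major 7th above C: B
The 3rd = E


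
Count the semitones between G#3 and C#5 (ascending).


Solution.
Absolute semitone position = octave×12 + chromatic position
G#3: 3×12 + 8 = 44
C#5: 5×12 + 1 = 61
Difference = 61 - 44 = 17
= 17 semitones


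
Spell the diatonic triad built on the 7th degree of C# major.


Reasoning:
C# major scale: C# D# E# F# G# A# B#
Diatonic triad on degree 7 stacks scale notes 7, 2, 4: B# D# F#
B#→D# = 3 semitones; B#→F# = 6 semitones → diminished triad
= B# D# F# (diminished)


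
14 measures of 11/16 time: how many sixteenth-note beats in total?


Let's work it out.
Time signature 11/16: the bottom number 16 means the sixteenth note gets one count
The top number 11 means 11 sixteenth-note beats per measure
Total = 11 × 14 measures
= 154 sixteenth-note beats


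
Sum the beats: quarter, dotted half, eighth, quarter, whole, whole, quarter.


Beat values:
  quarter = 1 beat
  dotted half = 3 beats
  eighth = 0.5 beats
  quarter = 1 beat
  whole = 4 beats
  whole = 4 beats
  quarter = 1 beat
Sum = 1 + 3 + 0.5 + 1 + 4 + 4 + 1
= 14.5 beats


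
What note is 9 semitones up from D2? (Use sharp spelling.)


D2: chromatic position 2 in octave 2 → absolute = 2×12 + 2 = 26
Transpose up 9: 26 + 9 = 35
35 = 2×12 + 11 → B in octave 2
Result = B2


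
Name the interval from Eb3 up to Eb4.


Reasoning:
Letter names: E → E spans 8 letter names → an octave
Semitones: Eb3 → Eb4 = 12 half-steps
An octave of 12 semitones is a perfect octave
= perfect octave


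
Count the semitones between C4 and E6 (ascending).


Let's work it out.
Absolute semitone position = octave×12 + chromatic position
C4: 4×12 + 0 = 48
E6: 6×12 + 4 = 76
Difference = 76 - 48 = 28
= 28 semitones


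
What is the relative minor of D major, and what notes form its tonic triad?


Solution.
The relative minor shares the major's key signature and starts on its 6th degree
6th degree = a major 6th above the tonic; a major 6th above D is B
→ relative minor of D major is B minor
Tonic triad of B minor = root + minor 3rd + perfect 5th = B D F#
= B minor; triad = B D F#


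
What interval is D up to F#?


Reasoning:
Letter names: D → F spans 3 letter names → a 3rd
Semitones: D → F# = 4 half-steps
A 3rd of 4 semitones is a major 3rd
= major 3rd


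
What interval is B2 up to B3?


Reasoning:
Letter names: B → B spans 8 letter names → an octave
Semitones: B2 → B3 = 12 half-steps
An octave of 12 semitones is a perfect octave
= perfect octave


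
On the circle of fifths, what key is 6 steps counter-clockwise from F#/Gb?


Reasoning:
Each counter-clockwise step moves down a perfect 5th (= up a perfect 4th)
From F#/Gb: F#/Gb → B → E → A → D → G → C
= C


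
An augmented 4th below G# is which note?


A 4th spans 4 letter names, so from G we land on D
An augmented 4th = 6 semitones below G#
Spell D at that pitch: D
= D


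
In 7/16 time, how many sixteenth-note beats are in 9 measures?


Time signature 7/16: the bottom number 16 means the sixteenth note gets one count
The top number 7 means 7 sixteenth-note beats per measure
Total = 7 × 9 measures
= 63 sixteenth-note beats


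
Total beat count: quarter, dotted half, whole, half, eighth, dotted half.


Solution.
Beat values:
  quarter = 1 beat
  dotted half = 3 beats
  whole = 4 beats
  half = 2 beats
  eighth = 0.5 beats
  dotted half = 3 beats
Sum = 1 + 3 + 4 + 2 + 0.5 + 3
= 13.5 beats


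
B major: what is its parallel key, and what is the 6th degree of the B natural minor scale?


Solution.
Parallel keys share the same tonic but differ in mode
B major → parallel is B minor
B natural minor scale: B C# D E F# G A
= B minor; 6th degree = G


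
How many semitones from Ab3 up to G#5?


Reasoning:
Absolute semitone position = octave×12 + chromatic position
Ab3: 3×12 + 8 = 44
G#5: 5×12 + 8 = 68
Difference = 68 - 44 = 24
= 24 semitones


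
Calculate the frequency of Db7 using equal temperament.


f = 440 × 2^(n/12) where n = semitones from A4
Db7: 28 semitones from A4
f = 440 × 2^(28/12)
f = 2217.46 Hz


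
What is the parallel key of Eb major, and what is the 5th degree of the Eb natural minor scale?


Reasoning:
Parallel keys share the same tonic but differ in mode
Eb major → parallel is Eb minor
Eb natural minor scale: Eb F Gb Ab Bb Cb Db
= Eb minor; 5th degree = Bb


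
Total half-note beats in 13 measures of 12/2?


Working:
Time signature 12/2: the bottom number 2 means the half note gets one count
The top number 12 means 12 half-note beats per measure
Total = 12 × 13 measures
= 156 half-note beats


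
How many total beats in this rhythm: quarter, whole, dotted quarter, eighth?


Beat values:
  quarter = 1 beat
  whole = 4 beats
  dotted quarter = 1.5 beats
  eighth = 0.5 beats
Sum = 1 + 4 + 1.5 + 0.5
= 7 beats


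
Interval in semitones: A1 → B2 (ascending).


Solution.
Absolute semitone position = octave×12 + chromatic position
A1: 1×12 + 9 = 21
B2: 2×12 + 11 = 35
Difference = 35 - 21 = 14
= 14 semitones


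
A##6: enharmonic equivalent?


Enharmonic notes sound the same pitch but are spelled with different letter names
A## and B name the same pitch class
= B6


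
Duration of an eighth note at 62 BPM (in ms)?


Let's work it out.
One quarter-note beat = 60000 / BPM = 60000 / 62 ms
Eighth note = 1/2 × quarter note
Duration = 1/2 × 60000 / 62 = 30000 / 62
= 483.9 ms


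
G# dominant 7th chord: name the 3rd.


Dominant 7th chord = root + major 3rd + perfect 5th + minor 7th
Seventh chords stack in thirds, so the letter names are G-B-D-F
Root: G#
Major 3rd above G#: B#
Perfect 5th above G#: D#
Minor 7th above G#: F#
The 3rd = B#


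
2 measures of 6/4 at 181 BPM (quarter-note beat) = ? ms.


Step by step:
Quarter-note beat duration = 60000 / 181 ms
Beats per measure (6/4) = 6
One measure = 6 × 60000 / 181 = 360000 / 181 ms
2 measures = 2 × 360000 / 181 = 720000 / 181
= 3977.9 ms


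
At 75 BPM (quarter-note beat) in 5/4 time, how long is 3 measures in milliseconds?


Working:
Quarter-note beat duration = 60000 / 75 ms
Beats per measure (5/4) = 5
One measure = 5 × 60000 / 75 = 300000 / 75 ms
3 measures = 3 × 300000 / 75 = 900000 / 75
= 12000.0 ms


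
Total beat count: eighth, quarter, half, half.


Let's work it out.
Beat values:
  eighth = 0.5 beats
  quarter = 1 beat
  half = 2 beats
  half = 2 beats
Sum = 0.5 + 1 + 2 + 2
= 5.5 beats


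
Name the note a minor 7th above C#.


Step by step:
A 7th spans 7 letter names, so from C we land on B
A minor 7th = 10 semitones above C#
Spell B at that pitch: B
= B


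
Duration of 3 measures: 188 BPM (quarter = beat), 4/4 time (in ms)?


Solution.
Quarter-note beat duration = 60000 / 188 ms
Beats per measure (4/4) = 4
One measure = 4 × 60000 / 188 = 240000 / 188 ms
3 measures = 3 × 240000 / 188 = 720000 / 188
= 3829.8 ms


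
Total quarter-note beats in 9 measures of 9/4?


Solution.
Time signature 9/4: the bottom number 4 means the quarter note gets one count
The top number 9 means 9 quarter-note beats per measure
Total = 9 × 9 measures
= 81 quarter-note beats


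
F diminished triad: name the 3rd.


Working:
Diminished triad = root + minor 3rd (3 semitones) + diminished 5th (6 semitones)
A triad on F stacks thirds, so the chord tones use letter names F-A-C
Root: F
Minor 3rd above F: Ab
Diminished 5th above F: Cb
The 3rd = Ab


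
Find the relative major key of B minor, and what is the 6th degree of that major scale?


Reasoning:
The relative major shares the key signature and is a minor 3rd above the minor tonic
A minor 3rd above B is D
→ relative major of B minor is D major
D major scale: D E F# G A B C#
= D major; 6th degree = B


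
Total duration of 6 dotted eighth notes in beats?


Reasoning:
Base eighth note = 1/2 beats
Dot 1 adds half the previous value: +1/4
One dotted eighth = 1/2 + 1/4 = 3/4
6 of them = 6 × 3/4 = 9/2
= 9/2 beats


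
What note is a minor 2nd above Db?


Let's work it out.
A 2nd spans 2 letter names, so from D we land on E
A minor 2nd = 1 semitone above Db
Spell E at that pitch: Ebb
= Ebb


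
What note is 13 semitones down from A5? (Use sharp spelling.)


A5: chromatic position 9 in octave 5 → absolute = 5×12 + 9 = 69
Transpose down 13: 69 - 13 = 56
56 = 4×12 + 8 → G# in octave 4
Result = G#4


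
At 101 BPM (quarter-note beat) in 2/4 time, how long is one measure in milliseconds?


Step by step:
Quarter-note beat duration = 60000 / 101 ms
Beats per measure (2/4) = 2
One measure = 2 × 60000 / 101 = 120000 / 101 ms
= 1188.1 ms


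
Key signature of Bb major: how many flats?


Solution.
Flat major keys: C(0), F(1), Bb(2), Eb(3), Ab(4), Db(5), Gb(6), Cb(7)
Bb major has 2 flats
Order of flats: Bb Eb Ab Db Gb Cb Fb → first 2: Bb, Eb
= 2 flats


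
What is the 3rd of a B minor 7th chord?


Minor 7th chord = root + minor 3rd + perfect 5th + minor 7th
Seventh chords stack in thirds, so the letter names are B-D-F-A
Root: B
Minor 3rd above B: D
Perfect 5th above B: F#
Minor 7th above B: A
The 3rd = D


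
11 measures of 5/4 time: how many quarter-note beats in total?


Time signature 5/4: the bottom number 4 means the quarter note gets one count
The top number 5 means 5 quarter-note beats per measure
Total = 5 × 11 measures
= 55 quarter-note beats


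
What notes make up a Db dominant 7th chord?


Reasoning:
Dominant 7th chord = root + major 3rd + perfect 5th + minor 7th
Seventh chords stack in thirds, so the letter names are D-F-A-C
Root: Db
Major 3rd above Db: F
Perfect 5th above Db: Ab
Minor 7th above Db: Cb
Chord = Db F Ab Cb


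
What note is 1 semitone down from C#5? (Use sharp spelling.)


Let's work it out.
C#5: chromatic position 1 in octave 5 → absolute = 5×12 + 1 = 61
Transpose down 1: 61 - 1 = 60
60 = 5×12 + 0 → C in octave 5
Result = C5


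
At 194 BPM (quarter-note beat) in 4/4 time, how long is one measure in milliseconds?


Step by step:
Quarter-note beat duration = 60000 / 194 ms
Beats per measure (4/4) = 4
One measure = 4 × 60000 / 194 = 240000 / 194 ms
= 1237.1 ms


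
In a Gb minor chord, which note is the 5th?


Minor triad = root + minor 3rd (3 semitones) + perfect 5th (7 semitones)
A triad on Gb stacks thirds, so the chord tones use letter names G-B-D
Root: Gb
Minor 3rd above Gb: Bbb
Perfect 5th above Gb: Db
The 5th = Db


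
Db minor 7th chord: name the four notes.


Working:
Minor 7th chord = root + minor 3rd + perfect 5th + minor 7th
Seventh chords stack in thirds, so the letter names are D-F-A-C
Root: Db
Minor 3rd above Db: Fb
Perfect 5th above Db: Ab
Minor 7th above Db: Cb
Chord = Db Fb Ab Cb


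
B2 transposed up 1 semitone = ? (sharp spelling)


Reasoning:
B2: chromatic position 11 in octave 2 → absolute = 2×12 + 11 = 35
Transpose up 1: 35 + 1 = 36
36 = 3×12 + 0 → C in octave 3
Result = C3


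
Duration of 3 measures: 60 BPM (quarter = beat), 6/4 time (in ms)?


Working:
Quarter-note beat duration = 60000 / 60 ms
Beats per measure (6/4) = 6
One measure = 6 × 60000 / 60 = 360000 / 60 ms
3 measures = 3 × 360000 / 60 = 1080000 / 60
= 18000.0 ms


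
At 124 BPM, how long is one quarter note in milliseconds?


Let's work it out.
One quarter-note beat = 60000 / BPM = 60000 / 124 ms
Duration = 60000 / 124
= 483.9 ms


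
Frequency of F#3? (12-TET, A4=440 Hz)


f = 440 × 2^(n/12) where n = semitones from A4
F#3: -15 semitones from A4
f = 440 × 2^(-15/12)
f = 185.00 Hz


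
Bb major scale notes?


Step by step:
Major scale pattern: W-W-H-W-W-W-H (2-2-1-2-2-2-1 semitones)
Starting from Bb:
  Bb + 2 semitones → C
  C + 2 semitones → D
  D + 1 semitone → Eb
  Eb + 2 semitones → F
  F + 2 semitones → G
  G + 2 semitones → A
  A + 1 semitone → Bb
Scale = Bb C D Eb F G A


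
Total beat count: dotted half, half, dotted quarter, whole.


Solution.
Beat values:
  dotted half = 3 beats
  half = 2 beats
  dotted quarter = 1.5 beats
  whole = 4 beats
Sum = 3 + 2 + 1.5 + 4
= 10.5 beats


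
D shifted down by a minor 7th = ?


Working:
minor 7th: 7 letter names, 10 semitones
Letter: D - 6 → E
Pitch: D - 10 semitones, spelled as an E → E
= E


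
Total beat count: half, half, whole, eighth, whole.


Beat values:
  half = 2 beats
  half = 2 beats
  whole = 4 beats
  eighth = 0.5 beats
  whole = 4 beats
Sum = 2 + 2 + 4 + 0.5 + 4
= 12.5 beats


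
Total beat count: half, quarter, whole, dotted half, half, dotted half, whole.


Beat values:
  half = 2 beats
  quarter = 1 beat
  whole = 4 beats
  dotted half = 3 beats
  half = 2 beats
  dotted half = 3 beats
  whole = 4 beats
Sum = 2 + 1 + 4 + 3 + 2 + 3 + 4
= 19 beats


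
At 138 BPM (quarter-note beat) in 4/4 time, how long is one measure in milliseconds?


Quarter-note beat duration = 60000 / 138 ms
Beats per measure (4/4) = 4
One measure = 4 × 60000 / 138 = 240000 / 138 ms
= 1739.1 ms


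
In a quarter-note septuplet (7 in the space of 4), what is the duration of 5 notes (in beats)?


Septuplet: 7 notes occupy the space of 4 quarter notes
Space = 4 × 1 = 4 beats
Each septuplet note = 4 / 7 = 4/7 beats
5 notes = 5 × 4/7 = 20/7
= 20/7 beats


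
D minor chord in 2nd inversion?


Root position: D F A
2nd inversion: move root and 3rd up an octave
Bass note: A
Notes (bottom to top) = A D F


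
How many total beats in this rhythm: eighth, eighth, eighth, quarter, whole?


Working:
Beat values:
  eighth = 0.5 beats
  eighth = 0.5 beats
  eighth = 0.5 beats
  quarter = 1 beat
  whole = 4 beats
Sum = 0.5 + 0.5 + 0.5 + 1 + 4
= 6.5 beats


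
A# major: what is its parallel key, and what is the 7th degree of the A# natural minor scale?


Reasoning:
Parallel keys share the same tonic but differ in mode
A# major → parallel is A# minor
A# natural minor scale: A# B# C# D# E# F# G#
= A# minor; 7th degree = G#


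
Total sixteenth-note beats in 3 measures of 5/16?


Reasoning:
Time signature 5/16: the bottom number 16 means the sixteenth note gets one count
The top number 5 means 5 sixteenth-note beats per measure
Total = 5 × 3 measures
= 15 sixteenth-note beats


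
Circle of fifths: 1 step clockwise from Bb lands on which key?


Step by step:
Each clockwise step on the circle of fifths moves up a perfect 5th
From Bb: Bb → F
= F


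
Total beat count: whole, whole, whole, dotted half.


Let's work it out.
Beat values:
  whole = 4 beats
  whole = 4 beats
  whole = 4 beats
  dotted half = 3 beats
Sum = 4 + 4 + 4 + 3
= 15 beats


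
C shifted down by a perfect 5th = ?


Solution.
perfect 5th: 5 letter names, 7 semitones
Letter: C - 4 → F
Pitch: C - 7 semitones, spelled as an F → F
= F


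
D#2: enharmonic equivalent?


Enharmonic notes sound the same pitch but are spelled with different letter names
D# and Eb name the same pitch class
= Eb2


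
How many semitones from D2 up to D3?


Working:
Absolute semitone position = octave×12 + chromatic position
D2: 2×12 + 2 = 26
D3: 3×12 + 2 = 38
Difference = 38 - 26 = 12
= 12 semitones


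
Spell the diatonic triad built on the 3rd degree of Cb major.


Step by step:
Cb major scale: Cb Db Eb Fb Gb Ab Bb
Diatonic triad on degree 3 stacks scale notes 3, 5, 7: Eb Gb Bb
Eb→Gb = 3 semitones; Eb→Bb = 7 semitones → minor triad
= Eb Gb Bb (minor)


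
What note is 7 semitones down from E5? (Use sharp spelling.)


Solution.
E5: chromatic position 4 in octave 5 → absolute = 5×12 + 4 = 64
Transpose down 7: 64 - 7 = 57
57 = 4×12 + 9 → A in octave 4
Result = A4


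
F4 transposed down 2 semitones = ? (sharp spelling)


Reasoning:
F4: chromatic position 5 in octave 4 → absolute = 4×12 + 5 = 53
Transpose down 2: 53 - 2 = 51
51 = 4×12 + 3 → D# in octave 4
Result = D#4


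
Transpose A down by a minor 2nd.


Working:
minor 2nd: 2 letter names, 1 semitones
Letter: A - 1 → G
Pitch: A - 1 semitones, spelled as a G → G#
= G#


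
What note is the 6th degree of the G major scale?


Step by step:
Major scale pattern: W-W-H-W-W-W-H (2-2-1-2-2-2-1 semitones)
Starting from G:
  G + 2 semitones → A
  A + 2 semitones → B
  B + 1 semitone → C
  C + 2 semitones → D
  D + 2 semitones → E
  E + 2 semitones → F#
  F# + 1 semitone → G
Scale: G A B C D E F#
Degree 6 = E


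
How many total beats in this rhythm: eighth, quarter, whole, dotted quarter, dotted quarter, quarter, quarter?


Beat values:
  eighth = 0.5 beats
  quarter = 1 beat
  whole = 4 beats
  dotted quarter = 1.5 beats
  dotted quarter = 1.5 beats
  quarter = 1 beat
  quarter = 1 beat
Sum = 0.5 + 1 + 4 + 1.5 + 1.5 + 1 + 1
= 10.5 beats


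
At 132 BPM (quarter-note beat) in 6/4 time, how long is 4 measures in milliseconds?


Reasoning:
Quarter-note beat duration = 60000 / 132 ms
Beats per measure (6/4) = 6
One measure = 6 × 60000 / 132 = 360000 / 132 ms
4 measures = 4 × 360000 / 132 = 1440000 / 132
= 10909.1 ms


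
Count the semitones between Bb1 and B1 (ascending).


Let's work it out.
Absolute semitone position = octave×12 + chromatic position
Bb1: 1×12 + 10 = 22
B1: 1×12 + 11 = 23
Difference = 23 - 22 = 1
= 1 semitone
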